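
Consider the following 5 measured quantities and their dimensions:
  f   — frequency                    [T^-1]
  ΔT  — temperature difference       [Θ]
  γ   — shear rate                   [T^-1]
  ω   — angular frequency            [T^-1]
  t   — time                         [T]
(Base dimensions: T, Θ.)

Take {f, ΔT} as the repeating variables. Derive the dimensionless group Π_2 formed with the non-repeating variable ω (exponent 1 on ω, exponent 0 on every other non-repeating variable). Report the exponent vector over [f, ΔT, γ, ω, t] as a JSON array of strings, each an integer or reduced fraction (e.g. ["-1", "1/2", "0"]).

Dimensional matrix (T×Θ by f×ΔT×γ×ω×t):
  T: [-1  0 -1 -1  1]
  Θ: [ 0  1  0  0  0]
Echelon form has 2 nonzero rows (pivots: f,ΔT)
Repeat: f,ΔT; free: γ,ω,t
RREF:
  r0: [   1    0    1    1   -1]
  r1: [   0    1    0    0    0]
Fix exponent of ω at 1, γ at 0, t at 0; solve each RREF row for its pivot's exponent:
  r0: exp(f) + (1)·1 = 0 ⇒ exp(f) = -1
  r1: exp(ΔT) + (0)·1 = 0 ⇒ exp(ΔT) = 0
Π_2 = f^-1 · ω

["-1", "0", "0", "1", "0"]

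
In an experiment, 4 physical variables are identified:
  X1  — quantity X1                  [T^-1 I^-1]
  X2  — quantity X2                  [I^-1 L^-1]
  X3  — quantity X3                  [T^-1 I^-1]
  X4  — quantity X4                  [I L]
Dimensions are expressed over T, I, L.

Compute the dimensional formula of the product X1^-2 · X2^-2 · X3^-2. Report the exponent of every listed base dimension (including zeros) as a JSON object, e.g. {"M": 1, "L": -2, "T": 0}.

{"T": 4, "I": 6, "L": 2}

Write exponents as rows T,I,L / cols X1,X2,X3,X4:
  T: [-1  0 -1  0]
  I: [-1 -1 -1  1]
  L: [ 0 -1  0  1]
  [T]: (-2)·-1+(-2)·0+(-2)·-1 = 4
  [I]: (-2)·-1+(-2)·-1+(-2)·-1 = 6
  [L]: (-2)·0+(-2)·-1+(-2)·0 = 2
⇒ T^4 I^6 L^2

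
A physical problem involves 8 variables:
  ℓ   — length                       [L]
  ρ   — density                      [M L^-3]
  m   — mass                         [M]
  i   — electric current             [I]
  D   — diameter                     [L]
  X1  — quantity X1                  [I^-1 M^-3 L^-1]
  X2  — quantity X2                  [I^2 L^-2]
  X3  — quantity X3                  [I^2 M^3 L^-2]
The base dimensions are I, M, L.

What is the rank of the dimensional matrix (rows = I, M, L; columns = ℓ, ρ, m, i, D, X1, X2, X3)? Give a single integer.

Dimensional matrix (I×M×L by ℓ×ρ×m×i×D×X1×X2×X3):
  I: [ 0  0  0  1  0 -1  2  2]
  M: [ 0  1  1  0  0 -3  0  3]
  L: [ 1 -3  0  0  1 -1 -2 -2]
RREF → pivots at {ℓ,ρ,i} ⇒ r = 3

3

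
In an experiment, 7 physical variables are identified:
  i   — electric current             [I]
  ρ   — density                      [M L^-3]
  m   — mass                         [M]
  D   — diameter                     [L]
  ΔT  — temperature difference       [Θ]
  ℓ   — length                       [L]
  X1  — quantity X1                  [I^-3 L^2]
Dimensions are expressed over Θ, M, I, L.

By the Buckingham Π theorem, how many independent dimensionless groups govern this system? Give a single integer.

Exponent matrix [Θ,M,I,L] × [i,ρ,m,D,ΔT,ℓ,X1]:
  Θ: [ 0  0  0  0  1  0  0]
  M: [ 0  1  1  0  0  0  0]
  I: [ 1  0  0  0  0  0 -3]
  L: [ 0 -3  0  1  0  1  2]
Row reduction gives pivot columns i,ρ,m,ΔT; rank = 4
n=7, r=4 ⇒ 3 dimensionless groups

3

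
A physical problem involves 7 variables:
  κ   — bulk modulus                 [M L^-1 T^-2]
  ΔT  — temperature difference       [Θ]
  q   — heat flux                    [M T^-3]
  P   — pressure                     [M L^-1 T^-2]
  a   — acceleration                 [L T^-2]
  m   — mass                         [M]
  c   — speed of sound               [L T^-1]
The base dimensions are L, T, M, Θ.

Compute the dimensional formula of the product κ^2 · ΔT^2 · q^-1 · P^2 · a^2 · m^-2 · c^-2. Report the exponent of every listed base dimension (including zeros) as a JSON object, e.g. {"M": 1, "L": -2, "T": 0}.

Exponent matrix [L,T,M,Θ] × [κ,ΔT,q,P,a,m,c]:
  L: [-1  0  0 -1  1  0  1]
  T: [-2  0 -3 -2 -2  0 -1]
  M: [ 1  0  1  1  0  1  0]
  Θ: [ 0  1  0  0  0  0  0]
  [L]: (2)·-1+(2)·0+(-1)·0+(2)·-1+(2)·1+(-2)·0+(-2)·1 = -4
  [T]: (2)·-2+(2)·0+(-1)·-3+(2)·-2+(2)·-2+(-2)·0+(-2)·-1 = -7
  [M]: (2)·1+(2)·0+(-1)·1+(2)·1+(2)·0+(-2)·1+(-2)·0 = 1
  [Θ]: (2)·0+(2)·1+(-1)·0+(2)·0+(2)·0+(-2)·0+(-2)·0 = 2
⇒ L^-4 T^-7 M Θ^2

{"L": -4, "T": -7, "M": 1, "Θ": 2}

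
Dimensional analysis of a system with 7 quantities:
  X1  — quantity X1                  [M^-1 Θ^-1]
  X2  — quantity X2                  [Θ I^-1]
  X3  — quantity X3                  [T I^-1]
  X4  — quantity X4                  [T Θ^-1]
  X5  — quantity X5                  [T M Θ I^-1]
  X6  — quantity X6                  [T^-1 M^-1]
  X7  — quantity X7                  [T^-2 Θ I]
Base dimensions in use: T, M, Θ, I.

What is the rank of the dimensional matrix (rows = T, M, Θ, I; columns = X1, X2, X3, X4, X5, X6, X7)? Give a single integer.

Write exponents as rows T,M,Θ,I / cols X1,X2,X3,X4,X5,X6,X7:
  T: [ 0  0  1  1  1 -1 -2]
  M: [-1  0  0  0  1 -1  0]
  Θ: [-1  1  0 -1  1  0  1]
  I: [ 0 -1 -1  0 -1  0  1]
Row reduction gives pivot columns X1,X2,X3; rank = 3

3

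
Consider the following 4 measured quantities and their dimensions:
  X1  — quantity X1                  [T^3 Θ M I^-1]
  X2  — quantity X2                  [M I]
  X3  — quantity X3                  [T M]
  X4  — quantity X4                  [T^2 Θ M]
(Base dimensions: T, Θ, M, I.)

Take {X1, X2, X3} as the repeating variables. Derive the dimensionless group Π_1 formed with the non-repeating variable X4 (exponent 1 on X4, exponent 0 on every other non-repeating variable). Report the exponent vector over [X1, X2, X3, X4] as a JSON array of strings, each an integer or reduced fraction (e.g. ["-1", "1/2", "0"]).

["-1", "-1", "1", "1"]

Write exponents as rows T,Θ,M,I / cols X1,X2,X3,X4:
  T: [ 3  0  1  2]
  Θ: [ 1  0  0  1]
  M: [ 1  1  1  1]
  I: [-1  1  0  0]
Echelon form has 3 nonzero rows (pivots: X1,X2,X3)
Pivot set = {X1,X2,X3}, free = {X4}
RREF:
  r0: [   1    0    0    1]
  r1: [   0    1    0    1]
  r2: [   0    0    1   -1]
  r3: [   0    0    0    0]
Fix exponent of X4 at 1; solve each RREF row for its pivot's exponent:
  r0: exp(X1) + (1)·1 = 0 ⇒ exp(X1) = -1
  r1: exp(X2) + (1)·1 = 0 ⇒ exp(X2) = -1
  r2: exp(X3) + (-1)·1 = 0 ⇒ exp(X3) = 1
Π_1 = X1^-1 · X2^-1 · X3 · X4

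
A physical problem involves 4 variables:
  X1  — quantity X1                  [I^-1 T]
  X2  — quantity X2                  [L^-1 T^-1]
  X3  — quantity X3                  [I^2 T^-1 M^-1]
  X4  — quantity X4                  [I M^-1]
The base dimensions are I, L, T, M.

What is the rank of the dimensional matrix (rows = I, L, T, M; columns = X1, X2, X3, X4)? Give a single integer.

Dimensional matrix (I×L×T×M by X1×X2×X3×X4):
  I: [-1  0  2  1]
  L: [ 0 -1  0  0]
  T: [ 1 -1 -1  0]
  M: [ 0  0 -1 -1]
Echelon form has 3 nonzero rows (pivots: X1,X2,X3)

3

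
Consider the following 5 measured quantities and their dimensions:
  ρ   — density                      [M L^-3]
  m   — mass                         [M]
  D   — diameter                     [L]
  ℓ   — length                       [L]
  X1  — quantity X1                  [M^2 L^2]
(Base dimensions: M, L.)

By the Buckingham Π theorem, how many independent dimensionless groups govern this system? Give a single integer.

3

Write exponents as rows M,L / cols ρ,m,D,ℓ,X1:
  M: [ 1  1  0  0  2]
  L: [-3  0  1  1  2]
Row reduction gives pivot columns ρ,m; rank = 2
Π count = n − r = 5 − 2 = 3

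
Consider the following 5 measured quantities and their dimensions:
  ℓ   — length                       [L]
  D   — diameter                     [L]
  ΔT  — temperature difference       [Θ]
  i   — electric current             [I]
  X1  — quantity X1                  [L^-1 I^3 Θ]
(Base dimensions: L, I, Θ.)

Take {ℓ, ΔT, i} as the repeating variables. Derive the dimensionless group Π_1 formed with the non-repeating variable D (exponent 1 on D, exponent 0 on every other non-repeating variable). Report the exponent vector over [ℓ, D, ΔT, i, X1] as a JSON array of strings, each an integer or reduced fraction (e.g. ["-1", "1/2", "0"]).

["-1", "1", "0", "0", "0"]

Write exponents as rows L,I,Θ / cols ℓ,D,ΔT,i,X1:
  L: [ 1  1  0  0 -1]
  I: [ 0  0  0  1  3]
  Θ: [ 0  0  1  0  1]
Echelon form has 3 nonzero rows (pivots: ℓ,ΔT,i)
Pivot set = {ℓ,ΔT,i}, free = {D,X1}
RREF:
  r0: [   1    1    0    0   -1]
  r1: [   0    0    1    0    1]
  r2: [   0    0    0    1    3]
Fix exponent of D at 1, X1 at 0; solve each RREF row for its pivot's exponent:
  r0: exp(ℓ) + (1)·1 = 0 ⇒ exp(ℓ) = -1
  r1: exp(ΔT) + (0)·1 = 0 ⇒ exp(ΔT) = 0
  r2: exp(i) + (0)·1 = 0 ⇒ exp(i) = 0
Π_1 = ℓ^-1 · D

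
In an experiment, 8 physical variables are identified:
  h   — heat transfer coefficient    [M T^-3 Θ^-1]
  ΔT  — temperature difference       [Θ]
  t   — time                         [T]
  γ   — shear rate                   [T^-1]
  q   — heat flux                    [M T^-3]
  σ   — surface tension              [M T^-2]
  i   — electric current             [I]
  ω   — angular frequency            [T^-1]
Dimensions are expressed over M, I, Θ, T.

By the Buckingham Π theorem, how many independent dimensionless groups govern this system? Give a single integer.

4

Exponent matrix [M,I,Θ,T] × [h,ΔT,t,γ,q,σ,i,ω]:
  M: [ 1  0  0  0  1  1  0  0]
  I: [ 0  0  0  0  0  0  1  0]
  Θ: [-1  1  0  0  0  0  0  0]
  T: [-3  0  1 -1 -3 -2  0 -1]
RREF → pivots at {h,ΔT,t,i} ⇒ r = 4
8 vars − rank 4 = 4 Π groups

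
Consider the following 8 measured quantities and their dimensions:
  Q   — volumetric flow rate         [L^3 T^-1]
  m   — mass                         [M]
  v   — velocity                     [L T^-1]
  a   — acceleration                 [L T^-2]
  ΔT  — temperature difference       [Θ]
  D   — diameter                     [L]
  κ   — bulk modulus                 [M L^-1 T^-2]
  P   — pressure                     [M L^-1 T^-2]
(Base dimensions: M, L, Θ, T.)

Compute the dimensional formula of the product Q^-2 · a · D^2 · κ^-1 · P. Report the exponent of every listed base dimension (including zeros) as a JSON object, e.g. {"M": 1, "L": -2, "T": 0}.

{"M": 0, "L": -3, "Θ": 0, "T": 0}

Exponent matrix [M,L,Θ,T] × [Q,m,v,a,ΔT,D,κ,P]:
  M: [ 0  1  0  0  0  0  1  1]
  L: [ 3  0  1  1  0  1 -1 -1]
  Θ: [ 0  0  0  0  1  0  0  0]
  T: [-1  0 -1 -2  0  0 -2 -2]
  [M]: (-2)·0+(1)·0+(2)·0+(-1)·1+(1)·1 = 0
  [L]: (-2)·3+(1)·1+(2)·1+(-1)·-1+(1)·-1 = -3
  [Θ]: (-2)·0+(1)·0+(2)·0+(-1)·0+(1)·0 = 0
  [T]: (-2)·-1+(1)·-2+(2)·0+(-1)·-2+(1)·-2 = 0
⇒ L^-3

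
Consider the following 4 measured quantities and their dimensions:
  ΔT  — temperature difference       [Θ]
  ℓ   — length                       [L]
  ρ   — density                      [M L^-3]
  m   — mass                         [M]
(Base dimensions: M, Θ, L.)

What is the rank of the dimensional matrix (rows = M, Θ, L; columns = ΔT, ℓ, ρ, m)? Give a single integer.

Dimensional matrix (M×Θ×L by ΔT×ℓ×ρ×m):
  M: [ 0  0  1  1]
  Θ: [ 1  0  0  0]
  L: [ 0  1 -3  0]
Row reduction gives pivot columns ΔT,ℓ,ρ; rank = 3

3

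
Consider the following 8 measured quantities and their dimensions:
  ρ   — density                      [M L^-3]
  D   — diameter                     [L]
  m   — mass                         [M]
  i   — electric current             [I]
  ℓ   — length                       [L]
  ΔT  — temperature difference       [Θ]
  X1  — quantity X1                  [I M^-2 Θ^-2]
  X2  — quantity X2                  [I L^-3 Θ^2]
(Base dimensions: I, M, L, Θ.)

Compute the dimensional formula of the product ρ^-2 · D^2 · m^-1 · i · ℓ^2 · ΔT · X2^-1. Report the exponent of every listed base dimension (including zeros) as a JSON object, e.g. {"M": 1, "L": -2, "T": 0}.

{"I": 0, "M": -3, "L": 13, "Θ": -1}

Exponent matrix [I,M,L,Θ] × [ρ,D,m,i,ℓ,ΔT,X1,X2]:
  I: [ 0  0  0  1  0  0  1  1]
  M: [ 1  0  1  0  0  0 -2  0]
  L: [-3  1  0  0  1  0  0 -3]
  Θ: [ 0  0  0  0  0  1 -2  2]
  [I]: (-2)·0+(2)·0+(-1)·0+(1)·1+(2)·0+(1)·0+(-1)·1 = 0
  [M]: (-2)·1+(2)·0+(-1)·1+(1)·0+(2)·0+(1)·0+(-1)·0 = -3
  [L]: (-2)·-3+(2)·1+(-1)·0+(1)·0+(2)·1+(1)·0+(-1)·-3 = 13
  [Θ]: (-2)·0+(2)·0+(-1)·0+(1)·0+(2)·0+(1)·1+(-1)·2 = -1
⇒ M^-3 L^13 Θ^-1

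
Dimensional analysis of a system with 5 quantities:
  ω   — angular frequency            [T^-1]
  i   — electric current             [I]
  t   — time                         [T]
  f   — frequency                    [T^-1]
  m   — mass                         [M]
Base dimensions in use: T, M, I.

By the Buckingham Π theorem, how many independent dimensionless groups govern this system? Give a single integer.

2

Dimensional matrix (T×M×I by ω×i×t×f×m):
  T: [-1  0  1 -1  0]
  M: [ 0  0  0  0  1]
  I: [ 0  1  0  0  0]
Row reduction gives pivot columns ω,i,m; rank = 3
Π count = n − r = 5 − 3 = 2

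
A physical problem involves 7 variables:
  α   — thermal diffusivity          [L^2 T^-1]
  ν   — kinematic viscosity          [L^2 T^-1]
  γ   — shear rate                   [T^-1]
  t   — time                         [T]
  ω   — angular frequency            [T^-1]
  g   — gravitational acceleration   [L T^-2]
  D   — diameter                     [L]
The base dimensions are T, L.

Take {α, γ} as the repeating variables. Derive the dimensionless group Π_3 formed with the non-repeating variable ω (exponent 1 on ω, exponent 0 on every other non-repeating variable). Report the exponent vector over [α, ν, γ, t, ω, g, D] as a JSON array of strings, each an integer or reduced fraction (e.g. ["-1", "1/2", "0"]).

Dimensional matrix (T×L by α×ν×γ×t×ω×g×D):
  T: [-1 -1 -1  1 -1 -2  0]
  L: [ 2  2  0  0  0  1  1]
Row reduction gives pivot columns α,γ; rank = 2
Repeat: α,γ; free: ν,t,ω,g,D
RREF:
  r0: [   1    1    0    0    0  1/2  1/2]
  r1: [   0    0    1   -1    1  3/2 -1/2]
Fix exponent of ω at 1, ν at 0, t at 0, g at 0, D at 0; solve each RREF row for its pivot's exponent:
  r0: exp(α) + (0)·1 = 0 ⇒ exp(α) = 0
  r1: exp(γ) + (1)·1 = 0 ⇒ exp(γ) = -1
Π_3 = γ^-1 · ω

["0", "0", "-1", "0", "1", "0", "0"]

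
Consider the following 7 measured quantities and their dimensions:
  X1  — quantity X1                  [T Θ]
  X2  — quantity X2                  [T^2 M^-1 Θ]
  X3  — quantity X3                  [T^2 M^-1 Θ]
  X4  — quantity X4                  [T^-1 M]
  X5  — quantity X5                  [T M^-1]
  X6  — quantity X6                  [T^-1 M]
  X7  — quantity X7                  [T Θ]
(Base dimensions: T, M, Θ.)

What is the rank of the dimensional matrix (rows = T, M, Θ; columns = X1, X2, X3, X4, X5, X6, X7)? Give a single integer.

2

Write exponents as rows T,M,Θ / cols X1,X2,X3,X4,X5,X6,X7:
  T: [ 1  2  2 -1  1 -1  1]
  M: [ 0 -1 -1  1 -1  1  0]
  Θ: [ 1  1  1  0  0  0  1]
Echelon form has 2 nonzero rows (pivots: X1,X2)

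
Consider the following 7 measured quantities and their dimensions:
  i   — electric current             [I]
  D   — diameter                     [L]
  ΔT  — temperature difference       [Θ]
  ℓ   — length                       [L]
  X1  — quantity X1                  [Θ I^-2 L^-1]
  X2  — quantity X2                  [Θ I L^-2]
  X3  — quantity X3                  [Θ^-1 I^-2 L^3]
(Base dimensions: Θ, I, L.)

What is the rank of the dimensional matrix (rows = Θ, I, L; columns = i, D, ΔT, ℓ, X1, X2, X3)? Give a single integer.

Dimensional matrix (Θ×I×L by i×D×ΔT×ℓ×X1×X2×X3):
  Θ: [ 0  0  1  0  1  1 -1]
  I: [ 1  0  0  0 -2  1 -2]
  L: [ 0  1  0  1 -1 -2  3]
RREF → pivots at {i,D,ΔT} ⇒ r = 3

3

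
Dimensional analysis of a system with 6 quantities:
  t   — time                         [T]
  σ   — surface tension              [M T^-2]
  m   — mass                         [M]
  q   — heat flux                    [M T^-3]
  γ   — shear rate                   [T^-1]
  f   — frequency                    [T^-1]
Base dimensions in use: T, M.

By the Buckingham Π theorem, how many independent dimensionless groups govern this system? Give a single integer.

4

Exponent matrix [T,M] × [t,σ,m,q,γ,f]:
  T: [ 1 -2  0 -3 -1 -1]
  M: [ 0  1  1  1  0  0]
Echelon form has 2 nonzero rows (pivots: t,σ)
Π count = n − r = 6 − 2 = 4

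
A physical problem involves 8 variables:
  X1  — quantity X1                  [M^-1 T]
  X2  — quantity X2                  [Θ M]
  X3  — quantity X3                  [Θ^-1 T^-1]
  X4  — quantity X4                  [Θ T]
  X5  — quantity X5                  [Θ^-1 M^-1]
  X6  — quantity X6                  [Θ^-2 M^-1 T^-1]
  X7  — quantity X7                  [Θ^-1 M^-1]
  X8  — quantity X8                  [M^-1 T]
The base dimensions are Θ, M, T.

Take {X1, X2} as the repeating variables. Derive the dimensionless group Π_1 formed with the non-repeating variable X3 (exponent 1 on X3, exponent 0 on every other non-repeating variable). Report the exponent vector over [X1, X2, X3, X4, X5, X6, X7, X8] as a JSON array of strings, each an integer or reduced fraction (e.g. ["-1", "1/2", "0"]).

Write exponents as rows Θ,M,T / cols X1,X2,X3,X4,X5,X6,X7,X8:
  Θ: [ 0  1 -1  1 -1 -2 -1  0]
  M: [-1  1  0  0 -1 -1 -1 -1]
  T: [ 1  0 -1  1  0 -1  0  1]
Echelon form has 2 nonzero rows (pivots: X1,X2)
Pivot set = {X1,X2}, free = {X3,X4,X5,X6,X7,X8}
RREF:
  r0: [   1    0   -1    1    0   -1    0    1]
  r1: [   0    1   -1    1   -1   -2   -1    0]
  r2: [   0    0    0    0    0    0    0    0]
Fix exponent of X3 at 1, X4 at 0, X5 at 0, X6 at 0, X7 at 0, X8 at 0; solve each RREF row for its pivot's exponent:
  r0: exp(X1) + (-1)·1 = 0 ⇒ exp(X1) = 1
  r1: exp(X2) + (-1)·1 = 0 ⇒ exp(X2) = 1
Π_1 = X1 · X2 · X3

["1", "1", "1", "0", "0", "0", "0", "0"]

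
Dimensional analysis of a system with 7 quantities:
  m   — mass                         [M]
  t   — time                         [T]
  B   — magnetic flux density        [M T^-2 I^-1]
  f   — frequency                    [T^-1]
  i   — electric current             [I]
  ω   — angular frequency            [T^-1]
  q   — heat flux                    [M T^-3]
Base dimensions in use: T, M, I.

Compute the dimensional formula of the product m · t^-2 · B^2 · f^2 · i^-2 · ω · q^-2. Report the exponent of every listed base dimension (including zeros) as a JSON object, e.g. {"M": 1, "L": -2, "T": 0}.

Write exponents as rows T,M,I / cols m,t,B,f,i,ω,q:
  T: [ 0  1 -2 -1  0 -1 -3]
  M: [ 1  0  1  0  0  0  1]
  I: [ 0  0 -1  0  1  0  0]
  [T]: (1)·0+(-2)·1+(2)·-2+(2)·-1+(-2)·0+(1)·-1+(-2)·-3 = -3
  [M]: (1)·1+(-2)·0+(2)·1+(2)·0+(-2)·0+(1)·0+(-2)·1 = 1
  [I]: (1)·0+(-2)·0+(2)·-1+(2)·0+(-2)·1+(1)·0+(-2)·0 = -4
⇒ T^-3 M I^-4

{"T": -3, "M": 1, "I": -4}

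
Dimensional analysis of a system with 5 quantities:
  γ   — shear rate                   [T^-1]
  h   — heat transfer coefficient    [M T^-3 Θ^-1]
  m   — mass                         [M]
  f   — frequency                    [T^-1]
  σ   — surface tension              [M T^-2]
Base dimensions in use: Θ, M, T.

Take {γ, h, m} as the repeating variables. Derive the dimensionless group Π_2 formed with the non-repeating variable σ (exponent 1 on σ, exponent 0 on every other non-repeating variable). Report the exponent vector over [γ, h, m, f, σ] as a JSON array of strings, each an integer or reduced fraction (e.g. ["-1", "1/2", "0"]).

Write exponents as rows Θ,M,T / cols γ,h,m,f,σ:
  Θ: [ 0 -1  0  0  0]
  M: [ 0  1  1  0  1]
  T: [-1 -3  0 -1 -2]
Row reduction gives pivot columns γ,h,m; rank = 3
Pivot set = {γ,h,m}, free = {f,σ}
RREF:
  r0: [   1    0    0    1    2]
  r1: [   0    1    0    0    0]
  r2: [   0    0    1    0    1]
Fix exponent of σ at 1, f at 0; solve each RREF row for its pivot's exponent:
  r0: exp(γ) + (2)·1 = 0 ⇒ exp(γ) = -2
  r1: exp(h) + (0)·1 = 0 ⇒ exp(h) = 0
  r2: exp(m) + (1)·1 = 0 ⇒ exp(m) = -1
Π_2 = γ^-2 · m^-1 · σ

["-2", "0", "-1", "0", "1"]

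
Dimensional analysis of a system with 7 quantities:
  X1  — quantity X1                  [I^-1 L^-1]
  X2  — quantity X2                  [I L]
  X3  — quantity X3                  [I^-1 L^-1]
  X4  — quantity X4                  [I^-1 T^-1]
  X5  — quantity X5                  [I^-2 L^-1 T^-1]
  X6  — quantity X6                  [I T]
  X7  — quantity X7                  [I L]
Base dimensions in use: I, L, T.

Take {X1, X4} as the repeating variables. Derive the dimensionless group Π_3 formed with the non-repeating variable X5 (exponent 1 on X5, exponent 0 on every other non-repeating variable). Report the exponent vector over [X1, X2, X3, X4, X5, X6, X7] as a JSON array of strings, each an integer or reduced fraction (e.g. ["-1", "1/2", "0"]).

["-1", "0", "0", "-1", "1", "0", "0"]

Exponent matrix [I,L,T] × [X1,X2,X3,X4,X5,X6,X7]:
  I: [-1  1 -1 -1 -2  1  1]
  L: [-1  1 -1  0 -1  0  1]
  T: [ 0  0  0 -1 -1  1  0]
Echelon form has 2 nonzero rows (pivots: X1,X4)
Repeat: X1,X4; free: X2,X3,X5,X6,X7
RREF:
  r0: [   1   -1    1    0    1    0   -1]
  r1: [   0    0    0    1    1   -1    0]
  r2: [   0    0    0    0    0    0    0]
Fix exponent of X5 at 1, X2 at 0, X3 at 0, X6 at 0, X7 at 0; solve each RREF row for its pivot's exponent:
  r0: exp(X1) + (1)·1 = 0 ⇒ exp(X1) = -1
  r1: exp(X4) + (1)·1 = 0 ⇒ exp(X4) = -1
Π_3 = X1^-1 · X4^-1 · X5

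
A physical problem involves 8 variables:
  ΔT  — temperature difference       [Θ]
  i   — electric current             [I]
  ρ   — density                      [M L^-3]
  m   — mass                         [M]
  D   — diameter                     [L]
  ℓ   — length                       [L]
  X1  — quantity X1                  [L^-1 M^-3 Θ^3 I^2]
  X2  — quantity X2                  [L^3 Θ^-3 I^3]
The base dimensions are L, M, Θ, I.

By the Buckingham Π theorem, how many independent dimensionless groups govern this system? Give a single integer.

4

Exponent matrix [L,M,Θ,I] × [ΔT,i,ρ,m,D,ℓ,X1,X2]:
  L: [ 0  0 -3  0  1  1 -1  3]
  M: [ 0  0  1  1  0  0 -3  0]
  Θ: [ 1  0  0  0  0  0  3 -3]
  I: [ 0  1  0  0  0  0  2  3]
Row reduction gives pivot columns ΔT,i,ρ,m; rank = 4
Π count = n − r = 8 − 4 = 4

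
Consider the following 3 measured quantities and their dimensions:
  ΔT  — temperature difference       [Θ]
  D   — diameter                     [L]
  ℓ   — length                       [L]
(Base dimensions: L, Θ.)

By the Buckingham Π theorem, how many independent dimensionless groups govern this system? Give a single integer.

Dimensional matrix (L×Θ by ΔT×D×ℓ):
  L: [ 0  1  1]
  Θ: [ 1  0  0]
RREF → pivots at {ΔT,D} ⇒ r = 2
3 vars − rank 2 = 1 Π group

1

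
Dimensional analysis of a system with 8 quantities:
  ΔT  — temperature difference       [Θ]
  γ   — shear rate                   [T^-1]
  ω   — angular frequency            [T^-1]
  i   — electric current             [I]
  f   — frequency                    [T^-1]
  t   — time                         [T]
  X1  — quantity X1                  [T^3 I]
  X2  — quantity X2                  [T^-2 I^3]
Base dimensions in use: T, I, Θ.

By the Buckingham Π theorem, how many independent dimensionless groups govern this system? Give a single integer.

Dimensional matrix (T×I×Θ by ΔT×γ×ω×i×f×t×X1×X2):
  T: [ 0 -1 -1  0 -1  1  3 -2]
  I: [ 0  0  0  1  0  0  1  3]
  Θ: [ 1  0  0  0  0  0  0  0]
Row reduction gives pivot columns ΔT,γ,i; rank = 3
Π count = n − r = 8 − 3 = 5

5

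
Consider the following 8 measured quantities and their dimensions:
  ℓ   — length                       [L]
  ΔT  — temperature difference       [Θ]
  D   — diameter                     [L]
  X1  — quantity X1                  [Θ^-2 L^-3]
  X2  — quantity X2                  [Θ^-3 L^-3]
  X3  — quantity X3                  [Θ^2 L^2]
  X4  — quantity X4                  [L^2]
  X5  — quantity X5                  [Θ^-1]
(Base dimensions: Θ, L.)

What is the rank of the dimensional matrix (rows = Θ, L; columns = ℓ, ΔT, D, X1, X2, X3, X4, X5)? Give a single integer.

Dimensional matrix (Θ×L by ℓ×ΔT×D×X1×X2×X3×X4×X5):
  Θ: [ 0  1  0 -2 -3  2  0 -1]
  L: [ 1  0  1 -3 -3  2  2  0]
Echelon form has 2 nonzero rows (pivots: ℓ,ΔT)

2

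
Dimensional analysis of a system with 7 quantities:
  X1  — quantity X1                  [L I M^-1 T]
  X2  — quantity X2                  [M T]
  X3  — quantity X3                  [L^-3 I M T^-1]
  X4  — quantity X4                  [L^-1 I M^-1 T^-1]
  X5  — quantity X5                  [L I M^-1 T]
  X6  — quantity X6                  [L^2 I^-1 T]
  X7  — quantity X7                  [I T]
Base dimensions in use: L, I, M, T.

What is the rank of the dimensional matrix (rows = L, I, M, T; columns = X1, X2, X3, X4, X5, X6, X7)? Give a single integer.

Exponent matrix [L,I,M,T] × [X1,X2,X3,X4,X5,X6,X7]:
  L: [ 1  0 -3 -1  1  2  0]
  I: [ 1  0  1  1  1 -1  1]
  M: [-1  1  1 -1 -1  0  0]
  T: [ 1  1 -1 -1  1  1  1]
Echelon form has 3 nonzero rows (pivots: X1,X2,X3)

3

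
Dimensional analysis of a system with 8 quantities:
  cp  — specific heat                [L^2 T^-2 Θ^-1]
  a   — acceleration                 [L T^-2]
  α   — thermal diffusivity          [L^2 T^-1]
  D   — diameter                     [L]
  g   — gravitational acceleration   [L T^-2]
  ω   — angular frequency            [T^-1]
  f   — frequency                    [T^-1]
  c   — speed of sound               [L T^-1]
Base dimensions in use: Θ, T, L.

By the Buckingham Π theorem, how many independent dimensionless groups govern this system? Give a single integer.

Dimensional matrix (Θ×T×L by cp×a×α×D×g×ω×f×c):
  Θ: [-1  0  0  0  0  0  0  0]
  T: [-2 -2 -1  0 -2 -1 -1 -1]
  L: [ 2  1  2  1  1  0  0  1]
Echelon form has 3 nonzero rows (pivots: cp,a,α)
8 vars − rank 3 = 5 Π groups

5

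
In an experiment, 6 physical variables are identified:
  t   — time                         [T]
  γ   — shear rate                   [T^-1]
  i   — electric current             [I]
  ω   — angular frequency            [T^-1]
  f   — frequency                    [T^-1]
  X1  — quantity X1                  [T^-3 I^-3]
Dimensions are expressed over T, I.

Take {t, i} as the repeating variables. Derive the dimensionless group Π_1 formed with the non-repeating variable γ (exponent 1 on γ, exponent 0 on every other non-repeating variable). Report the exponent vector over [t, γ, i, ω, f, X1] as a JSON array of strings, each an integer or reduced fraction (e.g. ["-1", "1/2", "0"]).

["1", "1", "0", "0", "0", "0"]

Write exponents as rows T,I / cols t,γ,i,ω,f,X1:
  T: [ 1 -1  0 -1 -1 -3]
  I: [ 0  0  1  0  0 -3]
Echelon form has 2 nonzero rows (pivots: t,i)
Repeat: t,i; free: γ,ω,f,X1
RREF:
  r0: [   1   -1    0   -1   -1   -3]
  r1: [   0    0    1    0    0   -3]
Fix exponent of γ at 1, ω at 0, f at 0, X1 at 0; solve each RREF row for its pivot's exponent:
  r0: exp(t) + (-1)·1 = 0 ⇒ exp(t) = 1
  r1: exp(i) + (0)·1 = 0 ⇒ exp(i) = 0
Π_1 = t · γ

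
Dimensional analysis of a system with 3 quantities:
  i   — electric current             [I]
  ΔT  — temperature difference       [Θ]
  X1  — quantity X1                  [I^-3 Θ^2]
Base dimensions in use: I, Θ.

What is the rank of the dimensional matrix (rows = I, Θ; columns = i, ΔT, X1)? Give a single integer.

Exponent matrix [I,Θ] × [i,ΔT,X1]:
  I: [ 1  0 -3]
  Θ: [ 0  1  2]
RREF → pivots at {i,ΔT} ⇒ r = 2

2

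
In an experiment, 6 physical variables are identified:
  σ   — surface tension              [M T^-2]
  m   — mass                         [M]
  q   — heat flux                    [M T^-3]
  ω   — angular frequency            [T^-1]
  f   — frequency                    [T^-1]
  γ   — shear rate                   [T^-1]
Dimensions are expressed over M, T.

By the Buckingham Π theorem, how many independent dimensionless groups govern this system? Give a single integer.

Exponent matrix [M,T] × [σ,m,q,ω,f,γ]:
  M: [ 1  1  1  0  0  0]
  T: [-2  0 -3 -1 -1 -1]
Row reduction gives pivot columns σ,m; rank = 2
Π count = n − r = 6 − 2 = 4

4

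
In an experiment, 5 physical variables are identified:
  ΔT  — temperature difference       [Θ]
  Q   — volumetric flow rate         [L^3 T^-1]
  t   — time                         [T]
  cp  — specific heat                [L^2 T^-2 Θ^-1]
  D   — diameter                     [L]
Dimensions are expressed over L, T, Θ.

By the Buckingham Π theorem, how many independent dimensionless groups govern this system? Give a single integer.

Write exponents as rows L,T,Θ / cols ΔT,Q,t,cp,D:
  L: [ 0  3  0  2  1]
  T: [ 0 -1  1 -2  0]
  Θ: [ 1  0  0 -1  0]
Echelon form has 3 nonzero rows (pivots: ΔT,Q,t)
Π count = n − r = 5 − 3 = 2

2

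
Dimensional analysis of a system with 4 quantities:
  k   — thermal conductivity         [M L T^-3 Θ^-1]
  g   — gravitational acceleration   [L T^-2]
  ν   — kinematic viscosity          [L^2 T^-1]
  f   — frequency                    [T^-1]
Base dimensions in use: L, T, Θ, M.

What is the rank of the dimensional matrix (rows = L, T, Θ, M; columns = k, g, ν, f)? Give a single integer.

Exponent matrix [L,T,Θ,M] × [k,g,ν,f]:
  L: [ 1  1  2  0]
  T: [-3 -2 -1 -1]
  Θ: [-1  0  0  0]
  M: [ 1  0  0  0]
Row reduction gives pivot columns k,g,ν; rank = 3

3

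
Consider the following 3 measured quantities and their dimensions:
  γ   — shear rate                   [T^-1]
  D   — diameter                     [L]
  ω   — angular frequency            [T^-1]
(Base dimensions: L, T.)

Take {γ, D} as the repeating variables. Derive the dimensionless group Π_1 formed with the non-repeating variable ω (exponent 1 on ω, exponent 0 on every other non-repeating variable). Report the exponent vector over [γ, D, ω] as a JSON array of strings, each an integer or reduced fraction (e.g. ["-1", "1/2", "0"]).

Dimensional matrix (L×T by γ×D×ω):
  L: [ 0  1  0]
  T: [-1  0 -1]
Row reduction gives pivot columns γ,D; rank = 2
Pivot set = {γ,D}, free = {ω}
RREF:
  r0: [   1    0    1]
  r1: [   0    1    0]
Fix exponent of ω at 1; solve each RREF row for its pivot's exponent:
  r0: exp(γ) + (1)·1 = 0 ⇒ exp(γ) = -1
  r1: exp(D) + (0)·1 = 0 ⇒ exp(D) = 0
Π_1 = γ^-1 · ω

["-1", "0", "1"]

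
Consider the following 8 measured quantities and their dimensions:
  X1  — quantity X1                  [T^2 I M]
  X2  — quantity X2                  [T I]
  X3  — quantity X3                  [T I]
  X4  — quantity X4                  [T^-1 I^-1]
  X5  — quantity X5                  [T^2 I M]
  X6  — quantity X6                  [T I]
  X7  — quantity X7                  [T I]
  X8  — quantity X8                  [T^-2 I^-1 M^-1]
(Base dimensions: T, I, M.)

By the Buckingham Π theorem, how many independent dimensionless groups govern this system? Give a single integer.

6

Exponent matrix [T,I,M] × [X1,X2,X3,X4,X5,X6,X7,X8]:
  T: [ 2  1  1 -1  2  1  1 -2]
  I: [ 1  1  1 -1  1  1  1 -1]
  M: [ 1  0  0  0  1  0  0 -1]
Row reduction gives pivot columns X1,X2; rank = 2
Π count = n − r = 8 − 2 = 6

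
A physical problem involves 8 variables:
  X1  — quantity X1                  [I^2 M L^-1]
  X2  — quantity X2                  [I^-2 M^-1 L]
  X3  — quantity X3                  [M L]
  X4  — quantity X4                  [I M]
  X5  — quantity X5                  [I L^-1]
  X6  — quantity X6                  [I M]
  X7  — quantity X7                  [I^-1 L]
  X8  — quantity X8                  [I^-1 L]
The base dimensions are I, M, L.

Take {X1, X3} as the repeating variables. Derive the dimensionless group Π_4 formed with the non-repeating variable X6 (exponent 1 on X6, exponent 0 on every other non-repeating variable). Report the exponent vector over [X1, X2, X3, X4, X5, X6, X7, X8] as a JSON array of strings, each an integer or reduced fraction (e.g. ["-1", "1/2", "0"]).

["-1/2", "0", "-1/2", "0", "0", "1", "0", "0"]

Exponent matrix [I,M,L] × [X1,X2,X3,X4,X5,X6,X7,X8]:
  I: [ 2 -2  0  1  1  1 -1 -1]
  M: [ 1 -1  1  1  0  1  0  0]
  L: [-1  1  1  0 -1  0  1  1]
Echelon form has 2 nonzero rows (pivots: X1,X3)
Repeat: X1,X3; free: X2,X4,X5,X6,X7,X8
RREF:
  r0: [   1   -1    0  1/2  1/2  1/2 -1/2 -1/2]
  r1: [   0    0    1  1/2 -1/2  1/2  1/2  1/2]
  r2: [   0    0    0    0    0    0    0    0]
Fix exponent of X6 at 1, X2 at 0, X4 at 0, X5 at 0, X7 at 0, X8 at 0; solve each RREF row for its pivot's exponent:
  r0: exp(X1) + (1/2)·1 = 0 ⇒ exp(X1) = -1/2
  r1: exp(X3) + (1/2)·1 = 0 ⇒ exp(X3) = -1/2
Π_4 = X1^(-1/2) · X3^(-1/2) · X6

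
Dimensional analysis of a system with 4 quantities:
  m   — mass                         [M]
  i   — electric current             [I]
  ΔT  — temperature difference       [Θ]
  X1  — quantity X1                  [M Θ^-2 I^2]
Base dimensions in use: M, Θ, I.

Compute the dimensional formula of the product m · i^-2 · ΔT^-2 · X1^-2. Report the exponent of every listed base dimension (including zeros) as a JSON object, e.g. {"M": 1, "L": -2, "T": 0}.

Write exponents as rows M,Θ,I / cols m,i,ΔT,X1:
  M: [ 1  0  0  1]
  Θ: [ 0  0  1 -2]
  I: [ 0  1  0  2]
  [M]: (1)·1+(-2)·0+(-2)·0+(-2)·1 = -1
  [Θ]: (1)·0+(-2)·0+(-2)·1+(-2)·-2 = 2
  [I]: (1)·0+(-2)·1+(-2)·0+(-2)·2 = -6
⇒ M^-1 Θ^2 I^-6

{"M": -1, "Θ": 2, "I": -6}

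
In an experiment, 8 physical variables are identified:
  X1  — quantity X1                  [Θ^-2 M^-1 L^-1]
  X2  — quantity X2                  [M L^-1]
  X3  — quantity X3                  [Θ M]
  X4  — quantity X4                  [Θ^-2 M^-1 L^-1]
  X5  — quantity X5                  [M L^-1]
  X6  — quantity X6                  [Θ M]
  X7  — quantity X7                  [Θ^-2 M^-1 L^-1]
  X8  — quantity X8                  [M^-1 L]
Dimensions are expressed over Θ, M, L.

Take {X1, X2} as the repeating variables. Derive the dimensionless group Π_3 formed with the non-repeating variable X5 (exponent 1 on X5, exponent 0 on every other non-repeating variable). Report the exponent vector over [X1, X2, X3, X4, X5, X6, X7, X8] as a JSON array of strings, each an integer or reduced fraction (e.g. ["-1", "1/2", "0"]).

["0", "-1", "0", "0", "1", "0", "0", "0"]

Write exponents as rows Θ,M,L / cols X1,X2,X3,X4,X5,X6,X7,X8:
  Θ: [-2  0  1 -2  0  1 -2  0]
  M: [-1  1  1 -1  1  1 -1 -1]
  L: [-1 -1  0 -1 -1  0 -1  1]
Row reduction gives pivot columns X1,X2; rank = 2
Repeat: X1,X2; free: X3,X4,X5,X6,X7,X8
RREF:
  r0: [   1    0 -1/2    1    0 -1/2    1    0]
  r1: [   0    1  1/2    0    1  1/2    0   -1]
  r2: [   0    0    0    0    0    0    0    0]
Fix exponent of X5 at 1, X3 at 0, X4 at 0, X6 at 0, X7 at 0, X8 at 0; solve each RREF row for its pivot's exponent:
  r0: exp(X1) + (0)·1 = 0 ⇒ exp(X1) = 0
  r1: exp(X2) + (1)·1 = 0 ⇒ exp(X2) = -1
Π_3 = X2^-1 · X5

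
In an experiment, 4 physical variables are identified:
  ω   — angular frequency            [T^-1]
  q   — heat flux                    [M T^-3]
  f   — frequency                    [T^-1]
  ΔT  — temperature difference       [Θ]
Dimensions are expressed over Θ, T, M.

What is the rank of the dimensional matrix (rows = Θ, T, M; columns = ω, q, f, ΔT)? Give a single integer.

3

Dimensional matrix (Θ×T×M by ω×q×f×ΔT):
  Θ: [ 0  0  0  1]
  T: [-1 -3 -1  0]
  M: [ 0  1  0  0]
RREF → pivots at {ω,q,ΔT} ⇒ r = 3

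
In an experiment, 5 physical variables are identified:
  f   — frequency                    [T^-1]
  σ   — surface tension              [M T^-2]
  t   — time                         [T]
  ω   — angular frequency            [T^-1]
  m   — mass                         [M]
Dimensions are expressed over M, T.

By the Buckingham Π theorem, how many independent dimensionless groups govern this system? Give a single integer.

3

Dimensional matrix (M×T by f×σ×t×ω×m):
  M: [ 0  1  0  0  1]
  T: [-1 -2  1 -1  0]
RREF → pivots at {f,σ} ⇒ r = 2
Π count = n − r = 5 − 2 = 3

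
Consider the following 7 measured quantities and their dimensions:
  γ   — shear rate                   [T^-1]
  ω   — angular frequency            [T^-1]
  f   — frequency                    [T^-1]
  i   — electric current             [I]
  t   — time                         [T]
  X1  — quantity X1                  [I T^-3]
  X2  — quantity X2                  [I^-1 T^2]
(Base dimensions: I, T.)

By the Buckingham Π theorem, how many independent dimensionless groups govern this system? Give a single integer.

Dimensional matrix (I×T by γ×ω×f×i×t×X1×X2):
  I: [ 0  0  0  1  0  1 -1]
  T: [-1 -1 -1  0  1 -3  2]
RREF → pivots at {γ,i} ⇒ r = 2
Π count = n − r = 7 − 2 = 5

5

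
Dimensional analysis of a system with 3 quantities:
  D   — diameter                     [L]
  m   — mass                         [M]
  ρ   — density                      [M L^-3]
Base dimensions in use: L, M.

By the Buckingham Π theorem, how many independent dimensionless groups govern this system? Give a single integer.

1

Exponent matrix [L,M] × [D,m,ρ]:
  L: [ 1  0 -3]
  M: [ 0  1  1]
Row reduction gives pivot columns D,m; rank = 2
n=3, r=2 ⇒ 1 dimensionless group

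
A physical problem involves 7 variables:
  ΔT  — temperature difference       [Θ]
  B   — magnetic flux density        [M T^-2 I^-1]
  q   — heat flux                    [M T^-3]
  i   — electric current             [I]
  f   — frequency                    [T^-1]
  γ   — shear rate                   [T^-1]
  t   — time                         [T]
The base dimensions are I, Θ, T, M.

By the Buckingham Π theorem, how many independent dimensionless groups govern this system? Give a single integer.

3

Exponent matrix [I,Θ,T,M] × [ΔT,B,q,i,f,γ,t]:
  I: [ 0 -1  0  1  0  0  0]
  Θ: [ 1  0  0  0  0  0  0]
  T: [ 0 -2 -3  0 -1 -1  1]
  M: [ 0  1  1  0  0  0  0]
Row reduction gives pivot columns ΔT,B,q,i; rank = 4
7 vars − rank 4 = 3 Π groups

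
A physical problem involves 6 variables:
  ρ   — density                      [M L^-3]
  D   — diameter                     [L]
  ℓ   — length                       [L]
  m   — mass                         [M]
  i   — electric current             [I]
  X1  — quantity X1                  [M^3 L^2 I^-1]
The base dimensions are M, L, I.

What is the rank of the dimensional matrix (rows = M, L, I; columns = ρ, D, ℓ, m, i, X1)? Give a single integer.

Write exponents as rows M,L,I / cols ρ,D,ℓ,m,i,X1:
  M: [ 1  0  0  1  0  3]
  L: [-3  1  1  0  0  2]
  I: [ 0  0  0  0  1 -1]
Echelon form has 3 nonzero rows (pivots: ρ,D,i)

3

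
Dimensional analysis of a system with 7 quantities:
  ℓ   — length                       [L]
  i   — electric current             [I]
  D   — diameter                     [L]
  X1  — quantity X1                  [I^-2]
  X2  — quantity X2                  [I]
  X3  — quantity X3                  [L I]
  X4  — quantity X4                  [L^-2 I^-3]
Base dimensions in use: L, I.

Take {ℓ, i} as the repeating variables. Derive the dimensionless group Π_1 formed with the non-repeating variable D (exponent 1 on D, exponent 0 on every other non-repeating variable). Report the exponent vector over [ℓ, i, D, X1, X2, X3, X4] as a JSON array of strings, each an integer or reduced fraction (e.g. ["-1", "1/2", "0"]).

["-1", "0", "1", "0", "0", "0", "0"]

Write exponents as rows L,I / cols ℓ,i,D,X1,X2,X3,X4:
  L: [ 1  0  1  0  0  1 -2]
  I: [ 0  1  0 -2  1  1 -3]
Echelon form has 2 nonzero rows (pivots: ℓ,i)
Repeat: ℓ,i; free: D,X1,X2,X3,X4
RREF:
  r0: [   1    0    1    0    0    1   -2]
  r1: [   0    1    0   -2    1    1   -3]
Fix exponent of D at 1, X1 at 0, X2 at 0, X3 at 0, X4 at 0; solve each RREF row for its pivot's exponent:
  r0: exp(ℓ) + (1)·1 = 0 ⇒ exp(ℓ) = -1
  r1: exp(i) + (0)·1 = 0 ⇒ exp(i) = 0
Π_1 = ℓ^-1 · D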